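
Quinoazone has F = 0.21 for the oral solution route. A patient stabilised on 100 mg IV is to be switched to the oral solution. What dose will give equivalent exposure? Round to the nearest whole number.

D_oral = 476 mg

For equal systemic exposure: F × D_ev = D_iv
D_ev = D_iv / F = 100 / 0.21 = 476.19 mg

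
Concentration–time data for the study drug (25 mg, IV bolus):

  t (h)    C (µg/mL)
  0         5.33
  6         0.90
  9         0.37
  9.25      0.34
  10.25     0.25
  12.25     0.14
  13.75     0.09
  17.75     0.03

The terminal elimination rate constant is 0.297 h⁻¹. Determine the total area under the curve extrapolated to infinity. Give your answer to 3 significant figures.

AUC = 21.9 µg/mL·h

Trapezoidal AUC_0→17.75:
  [0→6]: (5.33+0.90)/2 × 6 = 18.69
  [6→9]: (0.90+0.37)/2 × 3 = 1.905
  [9→9.25]: (0.37+0.34)/2 × 0.25 = 0.08875
  [9.25→10.25]: (0.34+0.25)/2 × 1 = 0.295
  [10.25→12.25]: (0.25+0.14)/2 × 2 = 0.39
  [12.25→13.75]: (0.14+0.09)/2 × 1.5 = 0.1725
  [13.75→17.75]: (0.09+0.03)/2 × 4 = 0.24
  Sum = 21.78125 µg/mL·h
Extrapolated tail: C_last / k_e = 0.03 / 0.297 = 0.101
AUC_0→∞ = 21.78125 + 0.101 = 21.88225 µg/mL·h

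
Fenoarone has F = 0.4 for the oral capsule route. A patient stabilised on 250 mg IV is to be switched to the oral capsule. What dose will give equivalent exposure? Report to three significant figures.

D_oral = 625 mg

For equal systemic exposure: F × D_ev = D_iv
D_ev = D_iv / F = 250 / 0.4 = 625 mg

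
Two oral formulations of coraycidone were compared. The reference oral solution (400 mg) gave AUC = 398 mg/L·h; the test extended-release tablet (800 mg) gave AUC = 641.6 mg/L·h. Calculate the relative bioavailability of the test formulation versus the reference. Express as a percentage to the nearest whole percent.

F_rel = 81%

F_rel = (AUC_test/D_test) / (AUC_ref/D_ref)
      = (641.6/800) / (398/400)
      = 0.802 / 0.995 = 0.8060 = 80.60%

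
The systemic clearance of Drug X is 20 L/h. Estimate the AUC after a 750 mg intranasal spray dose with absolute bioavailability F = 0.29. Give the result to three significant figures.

AUC = 10.9 mg/L·h

AUC_0→∞ = F × Dose / CL
        = 0.29 × 750 / 20 = 10.875 mg/L·h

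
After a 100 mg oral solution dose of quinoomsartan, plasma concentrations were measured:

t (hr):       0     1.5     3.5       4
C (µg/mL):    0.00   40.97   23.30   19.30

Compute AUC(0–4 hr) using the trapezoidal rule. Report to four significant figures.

AUC = 105.6 µg/mL·hr

Trapezoidal AUC_0→4:
  [0→1.5]: (0.00+40.97)/2 × 1.5 = 30.7275
  [1.5→3.5]: (40.97+23.30)/2 × 2 = 64.27
  [3.5→4]: (23.30+19.30)/2 × 0.5 = 10.65
  Sum = 105.6475 µg/mL·hr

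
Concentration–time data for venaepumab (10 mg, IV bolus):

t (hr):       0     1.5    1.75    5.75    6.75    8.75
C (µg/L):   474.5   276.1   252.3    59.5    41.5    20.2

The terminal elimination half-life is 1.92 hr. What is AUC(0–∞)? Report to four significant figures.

AUC = 1421 µg/L·hr

Trapezoidal AUC_0→8.75:
  [0→1.5]: (474.5+276.1)/2 × 1.5 = 562.95
  [1.5→1.75]: (276.1+252.3)/2 × 0.25 = 66.05
  [1.75→5.75]: (252.3+59.5)/2 × 4 = 623.6
  [5.75→6.75]: (59.5+41.5)/2 × 1 = 50.5
  [6.75→8.75]: (41.5+20.2)/2 × 2 = 61.7
  Sum = 1364.8 µg/L·hr
k_e = ln2 / t½ = 0.693147 / 1.92 = 0.3610 hr^-1
Extrapolated tail: C_last / k_e = 20.2 / 0.361 = 55.956
AUC_0→∞ = 1364.8 + 55.956 = 1420.756 µg/L·hr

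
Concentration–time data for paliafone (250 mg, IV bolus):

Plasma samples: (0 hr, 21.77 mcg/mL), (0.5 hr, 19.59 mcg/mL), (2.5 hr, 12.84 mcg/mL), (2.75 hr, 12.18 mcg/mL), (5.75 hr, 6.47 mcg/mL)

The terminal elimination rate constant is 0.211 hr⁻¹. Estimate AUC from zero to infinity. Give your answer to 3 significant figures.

AUC = 105 mcg/mL·hr

Trapezoidal AUC_0→5.75:
  [0→0.5]: (21.77+19.59)/2 × 0.5 = 10.34
  [0.5→2.5]: (19.59+12.84)/2 × 2 = 32.43
  [2.5→2.75]: (12.84+12.18)/2 × 0.25 = 3.1275
  [2.75→5.75]: (12.18+6.47)/2 × 3 = 27.975
  Sum = 73.8725 mcg/mL·hr
Extrapolated tail: C_last / k_e = 6.47 / 0.211 = 30.664
AUC_0→∞ = 73.8725 + 30.664 = 104.5365 mcg/mL·hr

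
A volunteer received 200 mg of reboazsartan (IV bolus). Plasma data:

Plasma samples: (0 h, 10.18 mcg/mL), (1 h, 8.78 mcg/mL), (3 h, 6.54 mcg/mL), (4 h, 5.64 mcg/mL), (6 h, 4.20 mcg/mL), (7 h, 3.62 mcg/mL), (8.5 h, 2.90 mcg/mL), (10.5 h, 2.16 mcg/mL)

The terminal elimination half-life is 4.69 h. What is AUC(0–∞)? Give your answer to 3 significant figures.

Trapezoidal AUC_0→10.5:
  [0→1]: (10.18+8.78)/2 × 1 = 9.48
  [1→3]: (8.78+6.54)/2 × 2 = 15.32
  [3→4]: (6.54+5.64)/2 × 1 = 6.09
  [4→6]: (5.64+4.20)/2 × 2 = 9.84
  [6→7]: (4.20+3.62)/2 × 1 = 3.91
  [7→8.5]: (3.62+2.90)/2 × 1.5 = 4.89
  [8.5→10.5]: (2.90+2.16)/2 × 2 = 5.06
  Sum = 54.59 mcg/mL·h
k_e = ln2 / t½ = 0.693147 / 4.69 = 0.1478 h^-1
Extrapolated tail: C_last / k_e = 2.16 / 0.1478 = 14.614
AUC_0→∞ = 54.59 + 14.614 = 69.204 mcg/mL·h

AUC = 69.2 mcg/mL·h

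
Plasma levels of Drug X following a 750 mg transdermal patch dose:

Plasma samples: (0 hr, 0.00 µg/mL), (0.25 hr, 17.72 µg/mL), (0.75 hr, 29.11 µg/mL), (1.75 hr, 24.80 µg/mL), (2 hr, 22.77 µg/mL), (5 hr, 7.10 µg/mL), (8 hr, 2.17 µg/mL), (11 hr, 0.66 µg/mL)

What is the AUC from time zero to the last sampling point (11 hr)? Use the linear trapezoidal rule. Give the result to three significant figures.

AUC = 110 µg/mL·hr

Trapezoidal AUC_0→11:
  [0→0.25]: (0.00+17.72)/2 × 0.25 = 2.215
  [0.25→0.75]: (17.72+29.11)/2 × 0.5 = 11.7075
  [0.75→1.75]: (29.11+24.80)/2 × 1 = 26.955
  [1.75→2]: (24.80+22.77)/2 × 0.25 = 5.94625
  [2→5]: (22.77+7.10)/2 × 3 = 44.805
  [5→8]: (7.10+2.17)/2 × 3 = 13.905
  [8→11]: (2.17+0.66)/2 × 3 = 4.245
  Sum = 109.77875 µg/mL·hr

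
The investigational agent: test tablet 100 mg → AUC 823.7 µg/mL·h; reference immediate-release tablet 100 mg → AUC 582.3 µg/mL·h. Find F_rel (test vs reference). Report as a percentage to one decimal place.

F_rel = (AUC_test/D_test) / (AUC_ref/D_ref)
      = (823.7/100) / (582.3/100)
      = 8.237 / 5.823 = 1.4146 = 141.46%

F_rel = 141.5%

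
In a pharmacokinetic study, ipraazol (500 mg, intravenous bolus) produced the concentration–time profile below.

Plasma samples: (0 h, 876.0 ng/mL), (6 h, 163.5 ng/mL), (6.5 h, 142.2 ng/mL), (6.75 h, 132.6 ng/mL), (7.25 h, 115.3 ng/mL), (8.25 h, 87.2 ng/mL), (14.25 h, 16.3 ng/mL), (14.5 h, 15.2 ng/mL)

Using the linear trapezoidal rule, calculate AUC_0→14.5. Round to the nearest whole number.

Trapezoidal AUC_0→14.5:
  [0→6]: (876.0+163.5)/2 × 6 = 3118.5
  [6→6.5]: (163.5+142.2)/2 × 0.5 = 76.425
  [6.5→6.75]: (142.2+132.6)/2 × 0.25 = 34.35
  [6.75→7.25]: (132.6+115.3)/2 × 0.5 = 61.975
  [7.25→8.25]: (115.3+87.2)/2 × 1 = 101.25
  [8.25→14.25]: (87.2+16.3)/2 × 6 = 310.5
  [14.25→14.5]: (16.3+15.2)/2 × 0.25 = 3.9375
  Sum = 3706.9375 ng/mL·h

AUC = 3707 ng/mL·h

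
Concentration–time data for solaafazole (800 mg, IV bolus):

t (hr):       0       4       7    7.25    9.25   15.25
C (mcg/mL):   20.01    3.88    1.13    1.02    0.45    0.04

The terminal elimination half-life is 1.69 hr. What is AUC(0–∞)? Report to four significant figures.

Trapezoidal AUC_0→15.25:
  [0→4]: (20.01+3.88)/2 × 4 = 47.78
  [4→7]: (3.88+1.13)/2 × 3 = 7.515
  [7→7.25]: (1.13+1.02)/2 × 0.25 = 0.26875
  [7.25→9.25]: (1.02+0.45)/2 × 2 = 1.47
  [9.25→15.25]: (0.45+0.04)/2 × 6 = 1.47
  Sum = 58.50375 mcg/mL·hr
k_e = ln2 / t½ = 0.693147 / 1.69 = 0.4101 hr^-1
Extrapolated tail: C_last / k_e = 0.04 / 0.4101 = 0.098
AUC_0→∞ = 58.50375 + 0.098 = 58.60175 mcg/mL·hr

AUC = 58.60 mcg/mL·hr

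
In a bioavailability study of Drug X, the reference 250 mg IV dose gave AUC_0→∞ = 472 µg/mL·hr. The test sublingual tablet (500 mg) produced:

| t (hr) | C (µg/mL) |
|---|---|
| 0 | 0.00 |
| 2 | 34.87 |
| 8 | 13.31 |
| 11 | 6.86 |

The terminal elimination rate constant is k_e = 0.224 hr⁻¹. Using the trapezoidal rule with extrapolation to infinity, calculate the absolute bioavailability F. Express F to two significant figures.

Trapezoidal AUC_0→11 (sublingual tablet):
  [0→2]: (0.00+34.87)/2 × 2 = 34.87
  [2→8]: (34.87+13.31)/2 × 6 = 144.54
  [8→11]: (13.31+6.86)/2 × 3 = 30.255
  Sum = 209.665 µg/mL·hr
Tail: C_last/k_e = 6.86/0.224 = 30.625
AUC_0→∞ (sublingual tablet) = 209.665 + 30.625 = 240.29 µg/mL·hr
F = (AUC_ev/D_ev)/(AUC_iv/D_iv) = (240.29/500)/(472/250) = 0.48058/1.888 = 0.2545

F = 0.25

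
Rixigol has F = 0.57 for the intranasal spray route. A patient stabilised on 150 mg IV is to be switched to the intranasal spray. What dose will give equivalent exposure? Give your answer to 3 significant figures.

For equal systemic exposure: F × D_ev = D_iv
D_ev = D_iv / F = 150 / 0.57 = 263.158 mg

D_intranasal = 263 mg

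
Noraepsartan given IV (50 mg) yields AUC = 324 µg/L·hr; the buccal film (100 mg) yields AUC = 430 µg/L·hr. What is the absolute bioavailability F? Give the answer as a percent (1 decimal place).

F = (AUC_ev / D_ev) / (AUC_iv / D_iv)
  = (430/100) / (324/50)
  = 4.3 / 6.48 = 0.6636
  = 66.36%

F = 66.4%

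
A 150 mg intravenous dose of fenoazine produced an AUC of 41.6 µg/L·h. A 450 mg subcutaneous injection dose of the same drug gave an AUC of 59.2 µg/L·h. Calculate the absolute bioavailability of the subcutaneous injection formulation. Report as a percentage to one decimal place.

F = (AUC_ev / D_ev) / (AUC_iv / D_iv)
  = (59.2/450) / (41.6/150)
  = 0.131556 / 0.277333 = 0.4744
  = 47.44%

F = 47.4%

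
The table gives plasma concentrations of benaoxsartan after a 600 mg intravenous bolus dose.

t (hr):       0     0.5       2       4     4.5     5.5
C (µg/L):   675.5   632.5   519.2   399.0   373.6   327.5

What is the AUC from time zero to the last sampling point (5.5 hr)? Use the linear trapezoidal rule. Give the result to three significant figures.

Trapezoidal AUC_0→5.5:
  [0→0.5]: (675.5+632.5)/2 × 0.5 = 327.0
  [0.5→2]: (632.5+519.2)/2 × 1.5 = 863.775
  [2→4]: (519.2+399.0)/2 × 2 = 918.2
  [4→4.5]: (399.0+373.6)/2 × 0.5 = 193.15
  [4.5→5.5]: (373.6+327.5)/2 × 1 = 350.55
  Sum = 2652.675 µg/L·hr

AUC = 2650 µg/L·hr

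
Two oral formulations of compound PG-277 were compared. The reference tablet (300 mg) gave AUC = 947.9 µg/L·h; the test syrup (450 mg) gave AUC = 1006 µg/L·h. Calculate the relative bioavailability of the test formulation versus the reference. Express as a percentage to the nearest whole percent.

F_rel = 71%

F_rel = (AUC_test/D_test) / (AUC_ref/D_ref)
      = (1006/450) / (947.9/300)
      = 2.23556 / 3.15967 = 0.7075 = 70.75%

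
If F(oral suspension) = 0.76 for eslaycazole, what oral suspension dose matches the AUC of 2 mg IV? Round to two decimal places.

For equal systemic exposure: F × D_ev = D_iv
D_ev = D_iv / F = 2 / 0.76 = 2.63158 mg

D_oral = 2.63 mg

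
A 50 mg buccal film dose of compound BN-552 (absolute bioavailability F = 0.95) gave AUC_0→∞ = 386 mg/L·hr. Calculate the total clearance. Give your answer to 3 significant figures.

CL = F × Dose / AUC_0→∞
   = 0.95 × 50 / 386 = 0.123057 L/hr

CL = 0.123 L/hr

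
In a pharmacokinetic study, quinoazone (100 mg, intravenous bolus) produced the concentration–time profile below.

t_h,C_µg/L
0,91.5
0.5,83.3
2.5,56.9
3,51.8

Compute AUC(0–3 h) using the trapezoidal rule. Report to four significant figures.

Trapezoidal AUC_0→3:
  [0→0.5]: (91.5+83.3)/2 × 0.5 = 43.7
  [0.5→2.5]: (83.3+56.9)/2 × 2 = 140.2
  [2.5→3]: (56.9+51.8)/2 × 0.5 = 27.175
  Sum = 211.075 µg/L·h

AUC = 211.1 µg/L·h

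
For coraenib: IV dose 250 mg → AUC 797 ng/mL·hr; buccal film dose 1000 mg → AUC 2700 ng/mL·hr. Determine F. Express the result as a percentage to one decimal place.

F = 84.7%

F = (AUC_ev / D_ev) / (AUC_iv / D_iv)
  = (2700/1000) / (797/250)
  = 2.7 / 3.188 = 0.8469
  = 84.69%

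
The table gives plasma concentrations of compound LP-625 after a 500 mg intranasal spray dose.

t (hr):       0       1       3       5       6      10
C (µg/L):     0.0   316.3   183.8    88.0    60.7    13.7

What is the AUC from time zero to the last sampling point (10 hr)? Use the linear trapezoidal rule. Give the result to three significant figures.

Trapezoidal AUC_0→10:
  [0→1]: (0.0+316.3)/2 × 1 = 158.15
  [1→3]: (316.3+183.8)/2 × 2 = 500.1
  [3→5]: (183.8+88.0)/2 × 2 = 271.8
  [5→6]: (88.0+60.7)/2 × 1 = 74.35
  [6→10]: (60.7+13.7)/2 × 4 = 148.8
  Sum = 1153.2 µg/L·hr

AUC = 1150 µg/L·hr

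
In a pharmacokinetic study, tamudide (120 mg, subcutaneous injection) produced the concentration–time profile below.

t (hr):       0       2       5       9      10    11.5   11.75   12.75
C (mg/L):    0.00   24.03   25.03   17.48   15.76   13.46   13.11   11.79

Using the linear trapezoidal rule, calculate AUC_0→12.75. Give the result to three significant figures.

Trapezoidal AUC_0→12.75:
  [0→2]: (0.00+24.03)/2 × 2 = 24.03
  [2→5]: (24.03+25.03)/2 × 3 = 73.59
  [5→9]: (25.03+17.48)/2 × 4 = 85.02
  [9→10]: (17.48+15.76)/2 × 1 = 16.62
  [10→11.5]: (15.76+13.46)/2 × 1.5 = 21.915
  [11.5→11.75]: (13.46+13.11)/2 × 0.25 = 3.32125
  [11.75→12.75]: (13.11+11.79)/2 × 1 = 12.45
  Sum = 236.94625 mg/L·hr

AUC = 237 mg/L·hr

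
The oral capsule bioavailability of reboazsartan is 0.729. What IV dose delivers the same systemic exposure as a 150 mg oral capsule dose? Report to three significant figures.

D_iv = 109 mg

Systemic exposure from an extravascular dose = F × D_ev, so the equivalent IV dose is F × D_ev.
D_iv = F × D_ev = 0.729 × 150 = 109.35 mg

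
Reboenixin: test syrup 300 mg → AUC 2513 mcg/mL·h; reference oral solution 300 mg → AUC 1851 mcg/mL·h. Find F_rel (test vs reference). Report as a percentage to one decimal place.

F_rel = 135.8%

F_rel = (AUC_test/D_test) / (AUC_ref/D_ref)
      = (2513/300) / (1851/300)
      = 8.37667 / 6.17 = 1.3576 = 135.76%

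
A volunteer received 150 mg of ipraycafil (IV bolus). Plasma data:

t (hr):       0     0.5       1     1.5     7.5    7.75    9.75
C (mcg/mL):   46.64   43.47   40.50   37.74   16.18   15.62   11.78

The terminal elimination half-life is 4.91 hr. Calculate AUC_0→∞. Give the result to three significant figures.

Trapezoidal AUC_0→9.75:
  [0→0.5]: (46.64+43.47)/2 × 0.5 = 22.5275
  [0.5→1]: (43.47+40.50)/2 × 0.5 = 20.9925
  [1→1.5]: (40.50+37.74)/2 × 0.5 = 19.56
  [1.5→7.5]: (37.74+16.18)/2 × 6 = 161.76
  [7.5→7.75]: (16.18+15.62)/2 × 0.25 = 3.975
  [7.75→9.75]: (15.62+11.78)/2 × 2 = 27.4
  Sum = 256.215 mcg/mL·hr
k_e = ln2 / t½ = 0.693147 / 4.91 = 0.1412 hr^-1
Extrapolated tail: C_last / k_e = 11.78 / 0.1412 = 83.428
AUC_0→∞ = 256.215 + 83.428 = 339.643 mcg/mL·hr

AUC = 340 mcg/mL·hr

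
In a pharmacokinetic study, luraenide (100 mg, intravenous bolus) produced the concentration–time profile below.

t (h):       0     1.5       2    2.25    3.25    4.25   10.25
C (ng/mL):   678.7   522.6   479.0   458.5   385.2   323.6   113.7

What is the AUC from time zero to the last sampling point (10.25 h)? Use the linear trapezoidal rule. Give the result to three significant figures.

Trapezoidal AUC_0→10.25:
  [0→1.5]: (678.7+522.6)/2 × 1.5 = 900.975
  [1.5→2]: (522.6+479.0)/2 × 0.5 = 250.4
  [2→2.25]: (479.0+458.5)/2 × 0.25 = 117.1875
  [2.25→3.25]: (458.5+385.2)/2 × 1 = 421.85
  [3.25→4.25]: (385.2+323.6)/2 × 1 = 354.4
  [4.25→10.25]: (323.6+113.7)/2 × 6 = 1311.9
  Sum = 3356.7125 ng/mL·h

AUC = 3360 ng/mL·h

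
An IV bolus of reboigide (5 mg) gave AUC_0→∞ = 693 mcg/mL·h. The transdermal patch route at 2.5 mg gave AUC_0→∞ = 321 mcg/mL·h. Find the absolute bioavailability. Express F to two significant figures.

F = 0.93

F = (AUC_ev / D_ev) / (AUC_iv / D_iv)
  = (321/2.5) / (693/5)
  = 128.4 / 138.6 = 0.9264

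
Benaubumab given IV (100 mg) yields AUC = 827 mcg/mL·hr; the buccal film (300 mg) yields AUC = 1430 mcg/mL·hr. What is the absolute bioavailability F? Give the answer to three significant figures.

F = 0.576

F = (AUC_ev / D_ev) / (AUC_iv / D_iv)
  = (1430/300) / (827/100)
  = 4.76667 / 8.27 = 0.5764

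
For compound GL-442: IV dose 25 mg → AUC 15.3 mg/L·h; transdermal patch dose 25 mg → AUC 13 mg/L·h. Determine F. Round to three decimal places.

F = 0.850

F = (AUC_ev / D_ev) / (AUC_iv / D_iv)
  = (13/25) / (15.3/25)
  = 0.52 / 0.612 = 0.8497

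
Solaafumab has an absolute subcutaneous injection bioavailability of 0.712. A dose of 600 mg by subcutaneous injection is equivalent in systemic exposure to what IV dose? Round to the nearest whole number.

Systemic exposure from an extravascular dose = F × D_ev, so the equivalent IV dose is F × D_ev.
D_iv = F × D_ev = 0.712 × 600 = 427.2 mg

D_iv = 427 mg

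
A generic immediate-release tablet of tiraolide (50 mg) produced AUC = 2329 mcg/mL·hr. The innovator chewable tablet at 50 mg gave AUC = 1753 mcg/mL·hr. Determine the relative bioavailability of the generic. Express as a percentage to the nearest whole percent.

F_rel = (AUC_test/D_test) / (AUC_ref/D_ref)
      = (2329/50) / (1753/50)
      = 46.58 / 35.06 = 1.3286 = 132.86%

F_rel = 133%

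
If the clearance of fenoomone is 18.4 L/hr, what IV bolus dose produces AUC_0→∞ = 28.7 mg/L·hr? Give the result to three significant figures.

Dose = 528 mg

Dose_iv = CL × AUC_0→∞
     = 18.4 × 28.7 = 528.08 mg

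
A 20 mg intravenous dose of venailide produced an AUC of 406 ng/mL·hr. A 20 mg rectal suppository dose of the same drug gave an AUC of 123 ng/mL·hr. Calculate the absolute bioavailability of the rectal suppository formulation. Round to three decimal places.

F = (AUC_ev / D_ev) / (AUC_iv / D_iv)
  = (123/20) / (406/20)
  = 6.15 / 20.3 = 0.3030

F = 0.303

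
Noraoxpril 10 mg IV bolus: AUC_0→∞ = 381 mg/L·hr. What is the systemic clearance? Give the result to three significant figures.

CL = 0.0262 L/hr

CL = Dose_iv / AUC_0→∞
   = 10 / 381 = 0.0262467 L/hr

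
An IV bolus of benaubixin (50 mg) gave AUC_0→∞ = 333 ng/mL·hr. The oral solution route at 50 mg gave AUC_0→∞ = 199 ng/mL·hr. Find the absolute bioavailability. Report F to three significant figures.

F = (AUC_ev / D_ev) / (AUC_iv / D_iv)
  = (199/50) / (333/50)
  = 3.98 / 6.66 = 0.5976

F = 0.598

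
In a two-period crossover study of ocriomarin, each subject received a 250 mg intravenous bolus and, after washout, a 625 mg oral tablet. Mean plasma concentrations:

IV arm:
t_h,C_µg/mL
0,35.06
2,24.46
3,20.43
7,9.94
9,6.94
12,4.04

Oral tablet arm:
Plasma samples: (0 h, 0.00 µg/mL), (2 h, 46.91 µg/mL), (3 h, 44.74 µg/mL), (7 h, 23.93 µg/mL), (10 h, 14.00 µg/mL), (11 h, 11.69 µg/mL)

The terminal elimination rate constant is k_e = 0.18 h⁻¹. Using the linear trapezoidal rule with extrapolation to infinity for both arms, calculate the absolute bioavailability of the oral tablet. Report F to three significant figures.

F = 0.735

Trapezoidal AUC_0→12 (IV):
  [0→2]: (35.06+24.46)/2 × 2 = 59.52
  [2→3]: (24.46+20.43)/2 × 1 = 22.445
  [3→7]: (20.43+9.94)/2 × 4 = 60.74
  [7→9]: (9.94+6.94)/2 × 2 = 16.88
  [9→12]: (6.94+4.04)/2 × 3 = 16.47
  Sum = 176.055 µg/mL·h
IV tail: 4.04/0.18 = 22.444; AUC_iv,0→∞ = 176.055 + 22.444 = 198.499 µg/mL·h
Trapezoidal AUC_0→11 (oral tablet):
  [0→2]: (0.00+46.91)/2 × 2 = 46.91
  [2→3]: (46.91+44.74)/2 × 1 = 45.825
  [3→7]: (44.74+23.93)/2 × 4 = 137.34
  [7→10]: (23.93+14.00)/2 × 3 = 56.895
  [10→11]: (14.00+11.69)/2 × 1 = 12.845
  Sum = 299.815 µg/mL·h
oral tablet tail: 11.69/0.18 = 64.944; AUC_ev,0→∞ = 299.815 + 64.944 = 364.759 µg/mL·h
F = (AUC_ev/D_ev)/(AUC_iv/D_iv) = (364.759/625)/(198.499/250) = 0.5836144/0.793996 = 0.7350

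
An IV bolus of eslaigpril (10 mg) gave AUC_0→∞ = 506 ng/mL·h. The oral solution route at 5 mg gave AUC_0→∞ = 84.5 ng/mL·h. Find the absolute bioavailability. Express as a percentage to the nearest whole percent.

F = (AUC_ev / D_ev) / (AUC_iv / D_iv)
  = (84.5/5) / (506/10)
  = 16.9 / 50.6 = 0.3340
  = 33.40%

F = 33%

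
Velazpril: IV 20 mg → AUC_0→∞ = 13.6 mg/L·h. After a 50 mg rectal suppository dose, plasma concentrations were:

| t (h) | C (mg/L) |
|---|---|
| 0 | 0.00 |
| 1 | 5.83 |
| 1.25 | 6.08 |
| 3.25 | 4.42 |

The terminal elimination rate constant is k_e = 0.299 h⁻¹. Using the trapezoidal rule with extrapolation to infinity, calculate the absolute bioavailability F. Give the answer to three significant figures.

F = 0.873

Trapezoidal AUC_0→3.25 (rectal suppository):
  [0→1]: (0.00+5.83)/2 × 1 = 2.915
  [1→1.25]: (5.83+6.08)/2 × 0.25 = 1.48875
  [1.25→3.25]: (6.08+4.42)/2 × 2 = 10.5
  Sum = 14.90375 mg/L·h
Tail: C_last/k_e = 4.42/0.299 = 14.783
AUC_0→∞ (rectal suppository) = 14.90375 + 14.783 = 29.68675 mg/L·h
F = (AUC_ev/D_ev)/(AUC_iv/D_iv) = (29.68675/50)/(13.6/20) = 0.593735/0.68 = 0.8731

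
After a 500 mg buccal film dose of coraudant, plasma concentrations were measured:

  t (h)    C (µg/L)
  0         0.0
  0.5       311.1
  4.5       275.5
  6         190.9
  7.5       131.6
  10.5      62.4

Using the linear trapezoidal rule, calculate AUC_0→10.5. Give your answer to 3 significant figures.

AUC = 2130 µg/L·h

Trapezoidal AUC_0→10.5:
  [0→0.5]: (0.0+311.1)/2 × 0.5 = 77.775
  [0.5→4.5]: (311.1+275.5)/2 × 4 = 1173.2
  [4.5→6]: (275.5+190.9)/2 × 1.5 = 349.8
  [6→7.5]: (190.9+131.6)/2 × 1.5 = 241.875
  [7.5→10.5]: (131.6+62.4)/2 × 3 = 291.0
  Sum = 2133.65 µg/L·h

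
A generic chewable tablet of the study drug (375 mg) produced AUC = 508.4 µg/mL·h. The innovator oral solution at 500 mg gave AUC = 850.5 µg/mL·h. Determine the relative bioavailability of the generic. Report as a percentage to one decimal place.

F_rel = 79.7%

F_rel = (AUC_test/D_test) / (AUC_ref/D_ref)
      = (508.4/375) / (850.5/500)
      = 1.35573 / 1.701 = 0.7970 = 79.70%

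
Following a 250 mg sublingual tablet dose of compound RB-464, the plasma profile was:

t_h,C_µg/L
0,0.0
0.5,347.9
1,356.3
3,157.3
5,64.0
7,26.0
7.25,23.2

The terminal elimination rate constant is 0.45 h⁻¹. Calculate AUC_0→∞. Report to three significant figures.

Trapezoidal AUC_0→7.25:
  [0→0.5]: (0.0+347.9)/2 × 0.5 = 86.975
  [0.5→1]: (347.9+356.3)/2 × 0.5 = 176.05
  [1→3]: (356.3+157.3)/2 × 2 = 513.6
  [3→5]: (157.3+64.0)/2 × 2 = 221.3
  [5→7]: (64.0+26.0)/2 × 2 = 90.0
  [7→7.25]: (26.0+23.2)/2 × 0.25 = 6.15
  Sum = 1094.075 µg/L·h
Extrapolated tail: C_last / k_e = 23.2 / 0.45 = 51.556
AUC_0→∞ = 1094.075 + 51.556 = 1145.631 µg/L·h

AUC = 1150 µg/L·h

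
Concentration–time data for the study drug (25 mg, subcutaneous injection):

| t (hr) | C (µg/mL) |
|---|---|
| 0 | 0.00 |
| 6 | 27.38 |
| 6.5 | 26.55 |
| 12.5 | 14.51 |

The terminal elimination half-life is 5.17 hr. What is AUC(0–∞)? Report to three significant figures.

AUC = 327 µg/mL·hr

Trapezoidal AUC_0→12.5:
  [0→6]: (0.00+27.38)/2 × 6 = 82.14
  [6→6.5]: (27.38+26.55)/2 × 0.5 = 13.4825
  [6.5→12.5]: (26.55+14.51)/2 × 6 = 123.18
  Sum = 218.8025 µg/mL·hr
k_e = ln2 / t½ = 0.693147 / 5.17 = 0.1341 hr^-1
Extrapolated tail: C_last / k_e = 14.51 / 0.1341 = 108.203
AUC_0→∞ = 218.8025 + 108.203 = 327.0055 µg/mL·hr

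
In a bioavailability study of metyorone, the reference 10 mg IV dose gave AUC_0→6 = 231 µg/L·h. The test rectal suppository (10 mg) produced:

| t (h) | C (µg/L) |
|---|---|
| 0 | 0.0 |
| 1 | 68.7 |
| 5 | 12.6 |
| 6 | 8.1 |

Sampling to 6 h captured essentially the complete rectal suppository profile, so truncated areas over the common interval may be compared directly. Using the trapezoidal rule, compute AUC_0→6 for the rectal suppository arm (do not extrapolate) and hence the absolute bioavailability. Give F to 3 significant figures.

F = 0.897

Trapezoidal AUC_0→6 (rectal suppository):
  [0→1]: (0.0+68.7)/2 × 1 = 34.35
  [1→5]: (68.7+12.6)/2 × 4 = 162.6
  [5→6]: (12.6+8.1)/2 × 1 = 10.35
  Sum = 207.3 µg/L·h
F = (AUC_ev/D_ev)/(AUC_iv/D_iv) = (207.3/10)/(231/10) = 20.73/23.1 = 0.8974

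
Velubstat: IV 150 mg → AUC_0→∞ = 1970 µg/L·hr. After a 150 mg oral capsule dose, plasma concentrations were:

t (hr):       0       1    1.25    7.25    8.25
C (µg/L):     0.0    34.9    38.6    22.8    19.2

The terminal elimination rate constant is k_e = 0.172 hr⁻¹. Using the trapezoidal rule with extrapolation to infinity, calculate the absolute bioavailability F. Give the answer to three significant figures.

F = 0.174

Trapezoidal AUC_0→8.25 (oral capsule):
  [0→1]: (0.0+34.9)/2 × 1 = 17.45
  [1→1.25]: (34.9+38.6)/2 × 0.25 = 9.1875
  [1.25→7.25]: (38.6+22.8)/2 × 6 = 184.2
  [7.25→8.25]: (22.8+19.2)/2 × 1 = 21.0
  Sum = 231.8375 µg/L·hr
Tail: C_last/k_e = 19.2/0.172 = 111.628
AUC_0→∞ (oral capsule) = 231.8375 + 111.628 = 343.4655 µg/L·hr
F = (AUC_ev/D_ev)/(AUC_iv/D_iv) = (343.4655/150)/(1970/150) = 2.28977/13.1333 = 0.1743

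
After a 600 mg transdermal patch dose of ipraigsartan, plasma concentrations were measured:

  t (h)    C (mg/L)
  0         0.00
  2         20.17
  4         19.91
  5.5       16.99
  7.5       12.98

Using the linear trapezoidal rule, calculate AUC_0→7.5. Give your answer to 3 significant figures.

Trapezoidal AUC_0→7.5:
  [0→2]: (0.00+20.17)/2 × 2 = 20.17
  [2→4]: (20.17+19.91)/2 × 2 = 40.08
  [4→5.5]: (19.91+16.99)/2 × 1.5 = 27.675
  [5.5→7.5]: (16.99+12.98)/2 × 2 = 29.97
  Sum = 117.895 mg/L·h

AUC = 118 mg/L·h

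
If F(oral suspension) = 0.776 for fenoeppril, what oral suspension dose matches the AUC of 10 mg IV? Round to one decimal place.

D_oral = 12.9 mg

For equal systemic exposure: F × D_ev = D_iv
D_ev = D_iv / F = 10 / 0.776 = 12.8866 mg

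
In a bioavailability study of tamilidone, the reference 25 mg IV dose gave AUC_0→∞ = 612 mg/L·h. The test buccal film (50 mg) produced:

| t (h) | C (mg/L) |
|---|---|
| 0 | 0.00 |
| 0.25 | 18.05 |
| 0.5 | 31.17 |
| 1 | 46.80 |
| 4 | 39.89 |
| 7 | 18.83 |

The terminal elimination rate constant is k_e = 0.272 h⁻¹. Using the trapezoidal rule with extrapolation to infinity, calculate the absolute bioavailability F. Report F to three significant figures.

F = 0.258

Trapezoidal AUC_0→7 (buccal film):
  [0→0.25]: (0.00+18.05)/2 × 0.25 = 2.25625
  [0.25→0.5]: (18.05+31.17)/2 × 0.25 = 6.1525
  [0.5→1]: (31.17+46.80)/2 × 0.5 = 19.4925
  [1→4]: (46.80+39.89)/2 × 3 = 130.035
  [4→7]: (39.89+18.83)/2 × 3 = 88.08
  Sum = 246.01625 mg/L·h
Tail: C_last/k_e = 18.83/0.272 = 69.228
AUC_0→∞ (buccal film) = 246.01625 + 69.228 = 315.24425 mg/L·h
F = (AUC_ev/D_ev)/(AUC_iv/D_iv) = (315.24425/50)/(612/25) = 6.304885/24.48 = 0.2576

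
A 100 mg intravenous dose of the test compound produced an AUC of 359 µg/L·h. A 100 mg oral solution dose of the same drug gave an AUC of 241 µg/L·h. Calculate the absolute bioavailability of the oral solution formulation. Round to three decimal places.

F = 0.671

F = (AUC_ev / D_ev) / (AUC_iv / D_iv)
  = (241/100) / (359/100)
  = 2.41 / 3.59 = 0.6713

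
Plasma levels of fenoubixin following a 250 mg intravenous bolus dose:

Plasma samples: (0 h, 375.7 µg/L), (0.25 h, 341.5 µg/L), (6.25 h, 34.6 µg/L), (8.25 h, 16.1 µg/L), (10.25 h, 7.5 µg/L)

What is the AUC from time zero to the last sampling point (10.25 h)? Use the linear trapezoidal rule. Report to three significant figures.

Trapezoidal AUC_0→10.25:
  [0→0.25]: (375.7+341.5)/2 × 0.25 = 89.65
  [0.25→6.25]: (341.5+34.6)/2 × 6 = 1128.3
  [6.25→8.25]: (34.6+16.1)/2 × 2 = 50.7
  [8.25→10.25]: (16.1+7.5)/2 × 2 = 23.6
  Sum = 1292.25 µg/L·h

AUC = 1290 µg/L·h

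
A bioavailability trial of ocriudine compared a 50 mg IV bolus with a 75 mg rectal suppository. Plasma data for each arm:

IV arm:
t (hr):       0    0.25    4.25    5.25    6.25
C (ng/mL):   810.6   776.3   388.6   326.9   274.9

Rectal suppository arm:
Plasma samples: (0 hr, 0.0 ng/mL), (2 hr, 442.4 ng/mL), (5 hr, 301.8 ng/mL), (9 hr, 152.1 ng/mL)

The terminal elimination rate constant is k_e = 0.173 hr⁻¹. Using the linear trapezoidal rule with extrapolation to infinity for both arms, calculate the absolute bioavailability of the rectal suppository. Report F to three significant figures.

Trapezoidal AUC_0→6.25 (IV):
  [0→0.25]: (810.6+776.3)/2 × 0.25 = 198.3625
  [0.25→4.25]: (776.3+388.6)/2 × 4 = 2329.8
  [4.25→5.25]: (388.6+326.9)/2 × 1 = 357.75
  [5.25→6.25]: (326.9+274.9)/2 × 1 = 300.9
  Sum = 3186.8125 ng/mL·hr
IV tail: 274.9/0.173 = 1589.017; AUC_iv,0→∞ = 3186.8125 + 1589.017 = 4775.8295 ng/mL·hr
Trapezoidal AUC_0→9 (rectal suppository):
  [0→2]: (0.0+442.4)/2 × 2 = 442.4
  [2→5]: (442.4+301.8)/2 × 3 = 1116.3
  [5→9]: (301.8+152.1)/2 × 4 = 907.8
  Sum = 2466.5 ng/mL·hr
rectal suppository tail: 152.1/0.173 = 879.191; AUC_ev,0→∞ = 2466.5 + 879.191 = 3345.691 ng/mL·hr
F = (AUC_ev/D_ev)/(AUC_iv/D_iv) = (3345.691/75)/(4775.8295/50) = 44.6092/95.51659 = 0.4670

F = 0.467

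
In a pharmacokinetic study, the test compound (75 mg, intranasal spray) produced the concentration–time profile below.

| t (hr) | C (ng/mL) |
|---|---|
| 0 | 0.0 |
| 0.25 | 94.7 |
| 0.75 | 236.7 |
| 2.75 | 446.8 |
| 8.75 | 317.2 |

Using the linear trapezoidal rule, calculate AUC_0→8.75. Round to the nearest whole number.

Trapezoidal AUC_0→8.75:
  [0→0.25]: (0.0+94.7)/2 × 0.25 = 11.8375
  [0.25→0.75]: (94.7+236.7)/2 × 0.5 = 82.85
  [0.75→2.75]: (236.7+446.8)/2 × 2 = 683.5
  [2.75→8.75]: (446.8+317.2)/2 × 6 = 2292.0
  Sum = 3070.1875 ng/mL·hr

AUC = 3070 ng/mL·hr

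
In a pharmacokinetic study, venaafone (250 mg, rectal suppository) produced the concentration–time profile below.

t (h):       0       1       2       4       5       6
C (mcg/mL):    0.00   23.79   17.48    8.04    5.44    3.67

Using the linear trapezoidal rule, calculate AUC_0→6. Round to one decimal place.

AUC = 69.3 mcg/mL·h

Trapezoidal AUC_0→6:
  [0→1]: (0.00+23.79)/2 × 1 = 11.895
  [1→2]: (23.79+17.48)/2 × 1 = 20.635
  [2→4]: (17.48+8.04)/2 × 2 = 25.52
  [4→5]: (8.04+5.44)/2 × 1 = 6.74
  [5→6]: (5.44+3.67)/2 × 1 = 4.555
  Sum = 69.345 mcg/mL·h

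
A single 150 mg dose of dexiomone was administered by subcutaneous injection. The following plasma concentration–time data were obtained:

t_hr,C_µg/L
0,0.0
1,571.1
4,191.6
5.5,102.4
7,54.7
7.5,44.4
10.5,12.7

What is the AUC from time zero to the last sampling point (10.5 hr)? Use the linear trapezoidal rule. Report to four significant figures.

Trapezoidal AUC_0→10.5:
  [0→1]: (0.0+571.1)/2 × 1 = 285.55
  [1→4]: (571.1+191.6)/2 × 3 = 1144.05
  [4→5.5]: (191.6+102.4)/2 × 1.5 = 220.5
  [5.5→7]: (102.4+54.7)/2 × 1.5 = 117.825
  [7→7.5]: (54.7+44.4)/2 × 0.5 = 24.775
  [7.5→10.5]: (44.4+12.7)/2 × 3 = 85.65
  Sum = 1878.35 µg/L·hr

AUC = 1878 µg/L·hr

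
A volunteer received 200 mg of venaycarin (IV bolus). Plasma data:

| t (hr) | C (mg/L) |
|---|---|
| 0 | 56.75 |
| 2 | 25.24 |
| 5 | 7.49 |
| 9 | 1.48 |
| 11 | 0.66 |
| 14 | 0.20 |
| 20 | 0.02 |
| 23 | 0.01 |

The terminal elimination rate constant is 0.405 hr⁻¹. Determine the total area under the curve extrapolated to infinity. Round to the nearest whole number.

AUC = 153 mg/L·hr

Trapezoidal AUC_0→23:
  [0→2]: (56.75+25.24)/2 × 2 = 81.99
  [2→5]: (25.24+7.49)/2 × 3 = 49.095
  [5→9]: (7.49+1.48)/2 × 4 = 17.94
  [9→11]: (1.48+0.66)/2 × 2 = 2.14
  [11→14]: (0.66+0.20)/2 × 3 = 1.29
  [14→20]: (0.20+0.02)/2 × 6 = 0.66
  [20→23]: (0.02+0.01)/2 × 3 = 0.045
  Sum = 153.16 mg/L·hr
Extrapolated tail: C_last / k_e = 0.01 / 0.405 = 0.025
AUC_0→∞ = 153.16 + 0.025 = 153.185 mg/L·hr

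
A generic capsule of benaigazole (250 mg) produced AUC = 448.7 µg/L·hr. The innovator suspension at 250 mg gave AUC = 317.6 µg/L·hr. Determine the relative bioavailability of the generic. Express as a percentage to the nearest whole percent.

F_rel = 141%

F_rel = (AUC_test/D_test) / (AUC_ref/D_ref)
      = (448.7/250) / (317.6/250)
      = 1.7948 / 1.2704 = 1.4128 = 141.28%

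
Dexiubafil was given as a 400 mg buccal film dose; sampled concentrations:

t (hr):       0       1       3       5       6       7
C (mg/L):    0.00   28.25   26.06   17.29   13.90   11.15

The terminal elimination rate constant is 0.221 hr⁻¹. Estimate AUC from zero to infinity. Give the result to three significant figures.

Trapezoidal AUC_0→7:
  [0→1]: (0.00+28.25)/2 × 1 = 14.125
  [1→3]: (28.25+26.06)/2 × 2 = 54.31
  [3→5]: (26.06+17.29)/2 × 2 = 43.35
  [5→6]: (17.29+13.90)/2 × 1 = 15.595
  [6→7]: (13.90+11.15)/2 × 1 = 12.525
  Sum = 139.905 mg/L·hr
Extrapolated tail: C_last / k_e = 11.15 / 0.221 = 50.452
AUC_0→∞ = 139.905 + 50.452 = 190.357 mg/L·hr

AUC = 190 mg/L·hr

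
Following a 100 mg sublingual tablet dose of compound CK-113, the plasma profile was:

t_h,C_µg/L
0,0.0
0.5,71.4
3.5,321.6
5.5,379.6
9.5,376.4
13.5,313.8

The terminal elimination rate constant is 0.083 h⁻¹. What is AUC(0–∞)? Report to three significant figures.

AUC = 7980 µg/L·h

Trapezoidal AUC_0→13.5:
  [0→0.5]: (0.0+71.4)/2 × 0.5 = 17.85
  [0.5→3.5]: (71.4+321.6)/2 × 3 = 589.5
  [3.5→5.5]: (321.6+379.6)/2 × 2 = 701.2
  [5.5→9.5]: (379.6+376.4)/2 × 4 = 1512.0
  [9.5→13.5]: (376.4+313.8)/2 × 4 = 1380.4
  Sum = 4200.95 µg/L·h
Extrapolated tail: C_last / k_e = 313.8 / 0.083 = 3780.723
AUC_0→∞ = 4200.95 + 3780.723 = 7981.673 µg/L·h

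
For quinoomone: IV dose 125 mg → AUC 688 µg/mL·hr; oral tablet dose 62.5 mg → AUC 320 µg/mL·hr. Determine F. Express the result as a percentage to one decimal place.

F = 93.0%

F = (AUC_ev / D_ev) / (AUC_iv / D_iv)
  = (320/62.5) / (688/125)
  = 5.12 / 5.504 = 0.9302
  = 93.02%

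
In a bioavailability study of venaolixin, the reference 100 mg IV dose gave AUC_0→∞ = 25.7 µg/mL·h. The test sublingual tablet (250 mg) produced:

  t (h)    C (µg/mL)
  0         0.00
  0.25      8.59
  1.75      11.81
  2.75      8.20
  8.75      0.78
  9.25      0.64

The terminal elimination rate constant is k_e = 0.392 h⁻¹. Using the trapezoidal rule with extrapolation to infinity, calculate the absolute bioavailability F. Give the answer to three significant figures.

Trapezoidal AUC_0→9.25 (sublingual tablet):
  [0→0.25]: (0.00+8.59)/2 × 0.25 = 1.07375
  [0.25→1.75]: (8.59+11.81)/2 × 1.5 = 15.3
  [1.75→2.75]: (11.81+8.20)/2 × 1 = 10.005
  [2.75→8.75]: (8.20+0.78)/2 × 6 = 26.94
  [8.75→9.25]: (0.78+0.64)/2 × 0.5 = 0.355
  Sum = 53.67375 µg/mL·h
Tail: C_last/k_e = 0.64/0.392 = 1.633
AUC_0→∞ (sublingual tablet) = 53.67375 + 1.633 = 55.30675 µg/mL·h
F = (AUC_ev/D_ev)/(AUC_iv/D_iv) = (55.30675/250)/(25.7/100) = 0.221227/0.257 = 0.8608

F = 0.861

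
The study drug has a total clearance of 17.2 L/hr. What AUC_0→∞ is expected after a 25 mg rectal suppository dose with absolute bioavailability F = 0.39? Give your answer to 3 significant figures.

AUC_0→∞ = F × Dose / CL
        = 0.39 × 25 / 17.2 = 0.56686 mg/L·hr

AUC = 0.567 mg/L·hr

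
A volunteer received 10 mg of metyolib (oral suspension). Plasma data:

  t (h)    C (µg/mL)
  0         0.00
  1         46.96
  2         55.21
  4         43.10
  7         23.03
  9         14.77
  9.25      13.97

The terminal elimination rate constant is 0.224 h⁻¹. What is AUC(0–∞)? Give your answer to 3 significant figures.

Trapezoidal AUC_0→9.25:
  [0→1]: (0.00+46.96)/2 × 1 = 23.48
  [1→2]: (46.96+55.21)/2 × 1 = 51.085
  [2→4]: (55.21+43.10)/2 × 2 = 98.31
  [4→7]: (43.10+23.03)/2 × 3 = 99.195
  [7→9]: (23.03+14.77)/2 × 2 = 37.8
  [9→9.25]: (14.77+13.97)/2 × 0.25 = 3.5925
  Sum = 313.4625 µg/mL·h
Extrapolated tail: C_last / k_e = 13.97 / 0.224 = 62.366
AUC_0→∞ = 313.4625 + 62.366 = 375.8285 µg/mL·h

AUC = 376 µg/mL·h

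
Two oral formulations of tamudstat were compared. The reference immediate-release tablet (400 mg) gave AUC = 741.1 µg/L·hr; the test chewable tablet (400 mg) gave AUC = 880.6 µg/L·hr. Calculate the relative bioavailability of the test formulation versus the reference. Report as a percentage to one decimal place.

F_rel = 118.8%

F_rel = (AUC_test/D_test) / (AUC_ref/D_ref)
      = (880.6/400) / (741.1/400)
      = 2.2015 / 1.85275 = 1.1882 = 118.82%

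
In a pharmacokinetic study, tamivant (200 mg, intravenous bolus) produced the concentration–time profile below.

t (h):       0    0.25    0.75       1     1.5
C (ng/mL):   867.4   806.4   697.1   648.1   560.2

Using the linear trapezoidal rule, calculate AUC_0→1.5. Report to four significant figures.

AUC = 1055 ng/mL·h

Trapezoidal AUC_0→1.5:
  [0→0.25]: (867.4+806.4)/2 × 0.25 = 209.225
  [0.25→0.75]: (806.4+697.1)/2 × 0.5 = 375.875
  [0.75→1]: (697.1+648.1)/2 × 0.25 = 168.15
  [1→1.5]: (648.1+560.2)/2 × 0.5 = 302.075
  Sum = 1055.325 ng/mL·h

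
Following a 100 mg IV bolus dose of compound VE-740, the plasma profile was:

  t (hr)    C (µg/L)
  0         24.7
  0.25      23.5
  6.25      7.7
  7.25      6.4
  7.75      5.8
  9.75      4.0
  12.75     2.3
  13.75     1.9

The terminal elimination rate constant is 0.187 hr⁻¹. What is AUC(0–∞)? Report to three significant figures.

Trapezoidal AUC_0→13.75:
  [0→0.25]: (24.7+23.5)/2 × 0.25 = 6.025
  [0.25→6.25]: (23.5+7.7)/2 × 6 = 93.6
  [6.25→7.25]: (7.7+6.4)/2 × 1 = 7.05
  [7.25→7.75]: (6.4+5.8)/2 × 0.5 = 3.05
  [7.75→9.75]: (5.8+4.0)/2 × 2 = 9.8
  [9.75→12.75]: (4.0+2.3)/2 × 3 = 9.45
  [12.75→13.75]: (2.3+1.9)/2 × 1 = 2.1
  Sum = 131.075 µg/L·hr
Extrapolated tail: C_last / k_e = 1.9 / 0.187 = 10.160
AUC_0→∞ = 131.075 + 10.160 = 141.235 µg/L·hr

AUC = 141 µg/L·hr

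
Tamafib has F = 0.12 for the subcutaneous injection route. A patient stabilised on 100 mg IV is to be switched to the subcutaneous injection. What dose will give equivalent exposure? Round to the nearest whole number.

D_subcutaneous = 833 mg

For equal systemic exposure: F × D_ev = D_iv
D_ev = D_iv / F = 100 / 0.12 = 833.333 mg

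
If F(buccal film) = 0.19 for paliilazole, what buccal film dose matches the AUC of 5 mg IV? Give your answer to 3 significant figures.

For equal systemic exposure: F × D_ev = D_iv
D_ev = D_iv / F = 5 / 0.19 = 26.3158 mg

D_buccal = 26.3 mg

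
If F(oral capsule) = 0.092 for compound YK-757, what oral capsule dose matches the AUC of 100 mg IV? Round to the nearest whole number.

For equal systemic exposure: F × D_ev = D_iv
D_ev = D_iv / F = 100 / 0.092 = 1086.96 mg

D_oral = 1087 mg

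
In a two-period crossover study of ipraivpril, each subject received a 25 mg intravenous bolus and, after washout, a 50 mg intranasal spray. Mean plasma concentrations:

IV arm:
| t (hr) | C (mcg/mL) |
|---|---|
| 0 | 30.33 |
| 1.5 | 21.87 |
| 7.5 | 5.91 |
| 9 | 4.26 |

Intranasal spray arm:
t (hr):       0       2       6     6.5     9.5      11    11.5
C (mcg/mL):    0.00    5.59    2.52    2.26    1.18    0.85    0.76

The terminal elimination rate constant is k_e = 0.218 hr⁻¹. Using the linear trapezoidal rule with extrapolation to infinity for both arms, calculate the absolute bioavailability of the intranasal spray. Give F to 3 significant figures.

F = 0.112

Trapezoidal AUC_0→9 (IV):
  [0→1.5]: (30.33+21.87)/2 × 1.5 = 39.15
  [1.5→7.5]: (21.87+5.91)/2 × 6 = 83.34
  [7.5→9]: (5.91+4.26)/2 × 1.5 = 7.6275
  Sum = 130.1175 mcg/mL·hr
IV tail: 4.26/0.218 = 19.541; AUC_iv,0→∞ = 130.1175 + 19.541 = 149.6585 mcg/mL·hr
Trapezoidal AUC_0→11.5 (intranasal spray):
  [0→2]: (0.00+5.59)/2 × 2 = 5.59
  [2→6]: (5.59+2.52)/2 × 4 = 16.22
  [6→6.5]: (2.52+2.26)/2 × 0.5 = 1.195
  [6.5→9.5]: (2.26+1.18)/2 × 3 = 5.16
  [9.5→11]: (1.18+0.85)/2 × 1.5 = 1.5225
  [11→11.5]: (0.85+0.76)/2 × 0.5 = 0.4025
  Sum = 30.09 mcg/mL·hr
intranasal spray tail: 0.76/0.218 = 3.486; AUC_ev,0→∞ = 30.09 + 3.486 = 33.576 mcg/mL·hr
F = (AUC_ev/D_ev)/(AUC_iv/D_iv) = (33.576/50)/(149.6585/25) = 0.67152/5.98634 = 0.1122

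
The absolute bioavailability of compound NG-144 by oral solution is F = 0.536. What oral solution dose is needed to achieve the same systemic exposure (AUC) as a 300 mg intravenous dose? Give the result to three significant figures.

D_oral = 560 mg

For equal systemic exposure: F × D_ev = D_iv
D_ev = D_iv / F = 300 / 0.536 = 559.701 mg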